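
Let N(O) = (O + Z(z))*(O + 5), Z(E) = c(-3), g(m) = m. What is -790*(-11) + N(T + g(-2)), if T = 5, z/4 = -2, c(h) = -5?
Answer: 8674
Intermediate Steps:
z = -8 (z = 4*(-2) = -8)
Z(E) = -5
N(O) = (-5 + O)*(5 + O) (N(O) = (O - 5)*(O + 5) = (-5 + O)*(5 + O))
-790*(-11) + N(T + g(-2)) = -790*(-11) + (-25 + (5 - 2)²) = -158*(-55) + (-25 + 3²) = 8690 + (-25 + 9) = 8690 - 16 = 8674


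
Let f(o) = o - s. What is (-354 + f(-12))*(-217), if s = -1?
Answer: 79205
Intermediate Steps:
f(o) = 1 + o (f(o) = o - 1*(-1) = o + 1 = 1 + o)
(-354 + f(-12))*(-217) = (-354 + (1 - 12))*(-217) = (-354 - 11)*(-217) = -365*(-217) = 79205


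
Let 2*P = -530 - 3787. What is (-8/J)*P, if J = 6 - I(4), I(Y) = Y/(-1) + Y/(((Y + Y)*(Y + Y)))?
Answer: 92096/53 ≈ 1737.7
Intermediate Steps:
I(Y) = -Y + 1/(4*Y) (I(Y) = Y*(-1) + Y/(((2*Y)*(2*Y))) = -Y + Y/((4*Y²)) = -Y + Y*(1/(4*Y²)) = -Y + 1/(4*Y))
J = 159/16 (J = 6 - (-1*4 + (¼)/4) = 6 - (-4 + (¼)*(¼)) = 6 - (-4 + 1/16) = 6 - 1*(-63/16) = 6 + 63/16 = 159/16 ≈ 9.9375)
P = -4317/2 (P = (-530 - 3787)/2 = (½)*(-4317) = -4317/2 ≈ -2158.5)
(-8/J)*P = -8/159/16*(-4317/2) = -8*16/159*(-4317/2) = -128/159*(-4317/2) = 92096/53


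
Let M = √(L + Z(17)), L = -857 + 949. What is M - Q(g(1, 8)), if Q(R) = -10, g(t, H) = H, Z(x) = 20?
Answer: 10 + 4*√7 ≈ 20.583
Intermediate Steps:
L = 92
M = 4*√7 (M = √(92 + 20) = √112 = 4*√7 ≈ 10.583)
M - Q(g(1, 8)) = 4*√7 - 1*(-10) = 4*√7 + 10 = 10 + 4*√7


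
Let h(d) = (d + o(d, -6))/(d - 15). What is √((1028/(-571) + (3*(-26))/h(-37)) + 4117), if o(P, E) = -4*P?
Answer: √1853129769505/21127 ≈ 64.434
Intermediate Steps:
h(d) = -3*d/(-15 + d) (h(d) = (d - 4*d)/(d - 15) = (-3*d)/(-15 + d) = -3*d/(-15 + d))
√((1028/(-571) + (3*(-26))/h(-37)) + 4117) = √((1028/(-571) + (3*(-26))/((-3*(-37)/(-15 - 37)))) + 4117) = √((1028*(-1/571) - 78/((-3*(-37)/(-52)))) + 4117) = √((-1028/571 - 78/((-3*(-37)*(-1/52)))) + 4117) = √((-1028/571 - 78/(-111/52)) + 4117) = √((-1028/571 - 78*(-52/111)) + 4117) = √((-1028/571 + 1352/37) + 4117) = √(733956/21127 + 4117) = √(87713815/21127) = √1853129769505/21127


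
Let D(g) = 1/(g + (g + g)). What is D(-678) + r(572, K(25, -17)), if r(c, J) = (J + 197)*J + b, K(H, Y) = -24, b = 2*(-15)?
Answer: -8506189/2034 ≈ -4182.0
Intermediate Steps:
b = -30
r(c, J) = -30 + J*(197 + J) (r(c, J) = (J + 197)*J - 30 = (197 + J)*J - 30 = J*(197 + J) - 30 = -30 + J*(197 + J))
D(g) = 1/(3*g) (D(g) = 1/(g + 2*g) = 1/(3*g))
D(-678) + r(572, K(25, -17)) = (1/3)/(-678) + (-30 + (-24)**2 + 197*(-24)) = (1/3)*(-1/678) + (-30 + 576 - 4728) = -1/2034 - 4182 = -8506189/2034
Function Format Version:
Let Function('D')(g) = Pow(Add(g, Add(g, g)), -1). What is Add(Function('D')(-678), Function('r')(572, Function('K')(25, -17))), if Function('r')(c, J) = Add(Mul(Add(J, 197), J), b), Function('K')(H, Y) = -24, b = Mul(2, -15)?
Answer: Rational(-8506189, 2034) ≈ -4182.0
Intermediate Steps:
b = -30
Function('r')(c, J) = Add(-30, Mul(J, Add(197, J))) (Function('r')(c, J) = Add(Mul(Add(J, 197), J), -30) = Add(Mul(Add(197, J), J), -30) = Add(Mul(J, Add(197, J)), -30) = Add(-30, Mul(J, Add(197, J))))
Function('D')(g) = Mul(Rational(1, 3), Pow(g, -1)) (Function('D')(g) = Pow(Add(g, Mul(2, g)), -1) = Pow(Mul(3, g), -1) = Mul(Rational(1, 3), Pow(g, -1)))
Add(Function('D')(-678), Function('r')(572, Function('K')(25, -17))) = Add(Mul(Rational(1, 3), Pow(-678, -1)), Add(-30, Pow(-24, 2), Mul(197, -24))) = Add(Mul(Rational(1, 3), Rational(-1, 678)), Add(-30, 576, -4728)) = Add(Rational(-1, 2034), -4182) = Rational(-8506189, 2034)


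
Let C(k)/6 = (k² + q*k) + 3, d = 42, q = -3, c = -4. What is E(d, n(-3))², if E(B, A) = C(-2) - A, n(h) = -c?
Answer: 5476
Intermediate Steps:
C(k) = 18 - 18*k + 6*k² (C(k) = 6*((k² - 3*k) + 3) = 6*(3 + k² - 3*k) = 18 - 18*k + 6*k²)
n(h) = 4 (n(h) = -1*(-4) = 4)
E(B, A) = 78 - A (E(B, A) = (18 - 18*(-2) + 6*(-2)²) - A = (18 + 36 + 6*4) - A = (18 + 36 + 24) - A = 78 - A)
E(d, n(-3))² = (78 - 1*4)² = (78 - 4)² = 74² = 5476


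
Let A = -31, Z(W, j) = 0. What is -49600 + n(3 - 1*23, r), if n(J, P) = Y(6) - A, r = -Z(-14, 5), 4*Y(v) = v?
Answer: -99135/2 ≈ -49568.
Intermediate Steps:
Y(v) = v/4
r = 0 (r = -1*0 = 0)
n(J, P) = 65/2 (n(J, P) = (¼)*6 - 1*(-31) = 3/2 + 31 = 65/2)
-49600 + n(3 - 1*23, r) = -49600 + 65/2 = -99135/2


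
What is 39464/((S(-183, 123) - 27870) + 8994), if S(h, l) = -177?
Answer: -39464/19053 ≈ -2.0713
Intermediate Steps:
39464/((S(-183, 123) - 27870) + 8994) = 39464/((-177 - 27870) + 8994) = 39464/(-28047 + 8994) = 39464/(-19053) = 39464*(-1/19053) = -39464/19053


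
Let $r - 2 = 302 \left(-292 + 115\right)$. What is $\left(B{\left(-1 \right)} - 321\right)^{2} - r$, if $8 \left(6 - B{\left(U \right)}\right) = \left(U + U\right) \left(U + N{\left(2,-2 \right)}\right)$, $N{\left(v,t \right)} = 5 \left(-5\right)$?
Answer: $\frac{627257}{4} \approx 1.5681 \cdot 10^{5}$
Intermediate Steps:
$N{\left(v,t \right)} = -25$
$B{\left(U \right)} = 6 - \frac{U \left(-25 + U\right)}{4}$ ($B{\left(U \right)} = 6 - \frac{\left(U + U\right) \left(U - 25\right)}{8} = 6 - \frac{2 U \left(-25 + U\right)}{8} = 6 - \frac{U \left(-25 + U\right)}{4}$)
$r = -53452$ ($r = 2 + 302 \left(-292 + 115\right) = 2 + 302 \left(-177\right) = 2 - 53454 = -53452$)
$\left(B{\left(-1 \right)} - 321\right)^{2} - r = \left(\left(6 - \frac{\left(-1\right)^{2}}{4} + \frac{25}{4} \left(-1\right)\right) - 321\right)^{2} - -53452 = \left(\left(6 - \frac{1}{4} - \frac{25}{4}\right) - 321\right)^{2} + 53452 = \left(- \frac{1}{2} - 321\right)^{2} + 53452 = \left(- \frac{643}{2}\right)^{2} + 53452 = \frac{413449}{4} + 53452 = \frac{627257}{4}$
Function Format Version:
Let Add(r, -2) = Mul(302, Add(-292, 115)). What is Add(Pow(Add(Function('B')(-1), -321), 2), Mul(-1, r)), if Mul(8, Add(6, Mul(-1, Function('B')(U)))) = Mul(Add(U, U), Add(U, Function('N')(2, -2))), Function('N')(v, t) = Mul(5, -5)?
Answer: Rational(627257, 4) ≈ 1.5681e+5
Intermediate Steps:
Function('N')(v, t) = -25
Function('B')(U) = Add(6, Mul(Rational(-1, 4), U, Add(-25, U))) (Function('B')(U) = Add(6, Mul(Rational(-1, 8), Mul(Add(U, U), Add(U, -25)))) = Add(6, Mul(Rational(-1, 8), Mul(Mul(2, U), Add(-25, U)))) = Add(6, Mul(Rational(-1, 8), Mul(2, U, Add(-25, U)))) = Add(6, Mul(Rational(-1, 4), U, Add(-25, U))))
r = -53452 (r = Add(2, Mul(302, Add(-292, 115))) = Add(2, Mul(302, -177)) = Add(2, -53454) = -53452)
Add(Pow(Add(Function('B')(-1), -321), 2), Mul(-1, r)) = Add(Pow(Add(Add(6, Mul(Rational(-1, 4), Pow(-1, 2)), Mul(Rational(25, 4), -1)), -321), 2), Mul(-1, -53452)) = Add(Pow(Add(Add(6, Mul(Rational(-1, 4), 1), Rational(-25, 4)), -321), 2), 53452) = Add(Pow(Add(Add(6, Rational(-1, 4), Rational(-25, 4)), -321), 2), 53452) = Add(Pow(Add(Rational(-1, 2), -321), 2), 53452) = Add(Pow(Rational(-643, 2), 2), 53452) = Add(Rational(413449, 4), 53452) = Rational(627257, 4)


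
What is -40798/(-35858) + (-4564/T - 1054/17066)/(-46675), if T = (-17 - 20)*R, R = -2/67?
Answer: 323996649166254/264206722435075 ≈ 1.2263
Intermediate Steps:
R = -2/67 (R = -2*1/67 = -2/67 ≈ -0.029851)
T = 74/67 (T = (-17 - 20)*(-2/67) = -37*(-2/67) = 74/67 ≈ 1.1045)
-40798/(-35858) + (-4564/T - 1054/17066)/(-46675) = -40798/(-35858) + (-4564/74/67 - 1054/17066)/(-46675) = -40798*(-1/35858) + (-4564*67/74 - 1054*1/17066)*(-1/46675) = 20399/17929 + (-152894/37 - 527/8533)*(-1/46675) = 20399/17929 - 1304664001/315721*(-1/46675) = 20399/17929 + 1304664001/14736277675 = 323996649166254/264206722435075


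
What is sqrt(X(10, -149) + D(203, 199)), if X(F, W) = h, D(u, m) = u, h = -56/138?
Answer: sqrt(964551)/69 ≈ 14.234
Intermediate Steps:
h = -28/69 (h = -56*1/138 = -28/69 ≈ -0.40580)
X(F, W) = -28/69
sqrt(X(10, -149) + D(203, 199)) = sqrt(-28/69 + 203) = sqrt(13979/69) = sqrt(964551)/69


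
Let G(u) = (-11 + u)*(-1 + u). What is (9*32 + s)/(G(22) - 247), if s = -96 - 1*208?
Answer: 1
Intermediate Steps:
G(u) = (-1 + u)*(-11 + u)
s = -304 (s = -96 - 208 = -304)
(9*32 + s)/(G(22) - 247) = (9*32 - 304)/((11 + 22² - 12*22) - 247) = (288 - 304)/((11 + 484 - 264) - 247) = -16/(231 - 247) = -16/(-16) = -16*(-1/16) = 1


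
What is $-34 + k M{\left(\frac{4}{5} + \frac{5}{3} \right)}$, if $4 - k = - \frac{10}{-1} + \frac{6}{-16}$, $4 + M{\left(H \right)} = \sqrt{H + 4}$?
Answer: $- \frac{23}{2} - \frac{3 \sqrt{1455}}{8} \approx -25.804$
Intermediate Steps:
$M{\left(H \right)} = -4 + \sqrt{4 + H}$ ($M{\left(H \right)} = -4 + \sqrt{H + 4} = -4 + \sqrt{4 + H}$)
$k = - \frac{45}{8}$ ($k = 4 - \left(- \frac{10}{-1} + \frac{6}{-16}\right) = 4 - \left(\left(-10\right) \left(-1\right) + 6 \left(- \frac{1}{16}\right)\right) = 4 - \left(10 - \frac{3}{8}\right) = 4 - \frac{77}{8} = - \frac{45}{8} \approx -5.625$)
$-34 + k M{\left(\frac{4}{5} + \frac{5}{3} \right)} = -34 - \frac{45 \left(-4 + \sqrt{4 + \left(\frac{4}{5} + \frac{5}{3}\right)}\right)}{8} = -34 - \frac{45 \left(-4 + \sqrt{4 + \frac{37}{15}}\right)}{8} = -34 - \frac{45 \left(-4 + \sqrt{\frac{97}{15}}\right)}{8} = -34 - \frac{45 \left(-4 + \frac{\sqrt{1455}}{15}\right)}{8} = -34 + \left(\frac{45}{2} - \frac{3 \sqrt{1455}}{8}\right) = - \frac{23}{2} - \frac{3 \sqrt{1455}}{8}$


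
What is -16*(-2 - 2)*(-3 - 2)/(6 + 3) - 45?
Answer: -725/9 ≈ -80.556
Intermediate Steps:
-16*(-2 - 2)*(-3 - 2)/(6 + 3) - 45 = -(-64)*(-5/9) - 45 = -(-64)*(-5*1/9) - 45 = -(-64)*(-5)/9 - 45 = -16*20/9 - 45 = -320/9 - 45 = -725/9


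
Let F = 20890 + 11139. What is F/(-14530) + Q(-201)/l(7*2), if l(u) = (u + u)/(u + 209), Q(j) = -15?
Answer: -24749831/203420 ≈ -121.67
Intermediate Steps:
l(u) = 2*u/(209 + u) (l(u) = (2*u)/(209 + u) = 2*u/(209 + u))
F = 32029
F/(-14530) + Q(-201)/l(7*2) = 32029/(-14530) - 15/(2*(7*2)/(209 + 7*2)) = 32029*(-1/14530) - 15/(2*14/(209 + 14)) = -32029/14530 - 15/(2*14/223) = -32029/14530 - 15/(2*14*(1/223)) = -32029/14530 - 15/28/223 = -32029/14530 - 15*223/28 = -32029/14530 - 3345/28 = -24749831/203420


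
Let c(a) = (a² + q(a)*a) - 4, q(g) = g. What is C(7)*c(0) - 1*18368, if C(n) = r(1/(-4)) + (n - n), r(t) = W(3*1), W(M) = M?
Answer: -18380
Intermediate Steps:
c(a) = -4 + 2*a² (c(a) = (a² + a*a) - 4 = (a² + a²) - 4 = 2*a² - 4 = -4 + 2*a²)
r(t) = 3 (r(t) = 3*1 = 3)
C(n) = 3 (C(n) = 3 + (n - n) = 3 + 0 = 3)
C(7)*c(0) - 1*18368 = 3*(-4 + 2*0²) - 1*18368 = 3*(-4 + 2*0) - 18368 = 3*(-4 + 0) - 18368 = 3*(-4) - 18368 = -12 - 18368 = -18380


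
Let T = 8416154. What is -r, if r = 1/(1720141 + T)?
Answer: -1/10136295 ≈ -9.8655e-8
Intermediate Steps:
r = 1/10136295 (r = 1/(1720141 + 8416154) = 1/10136295 ≈ 9.8655e-8)
-r = -1*1/10136295 = -1/10136295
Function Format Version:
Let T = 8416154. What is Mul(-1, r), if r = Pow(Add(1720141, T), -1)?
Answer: Rational(-1, 10136295) ≈ -9.8655e-8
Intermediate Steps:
r = Rational(1, 10136295) (r = Pow(Add(1720141, 8416154), -1) = Pow(10136295, -1) = Rational(1, 10136295) ≈ 9.8655e-8)
Mul(-1, r) = Mul(-1, Rational(1, 10136295)) = Rational(-1, 10136295)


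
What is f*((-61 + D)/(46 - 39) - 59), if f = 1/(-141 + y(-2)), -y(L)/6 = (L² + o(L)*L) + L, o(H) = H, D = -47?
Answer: 521/1239 ≈ 0.42050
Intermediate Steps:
y(L) = -12*L² - 6*L (y(L) = -6*((L² + L*L) + L) = -6*((L² + L²) + L) = -6*(2*L² + L) = -6*(L + 2*L²) = -12*L² - 6*L)
f = -1/177 (f = 1/(-141 - 6*(-2)*(1 + 2*(-2))) = 1/(-141 - 6*(-2)*(1 - 4)) = 1/(-141 - 6*(-2)*(-3)) = 1/(-141 - 36) = 1/(-177) = -1/177 ≈ -0.0056497)
f*((-61 + D)/(46 - 39) - 59) = -((-61 - 47)/(46 - 39) - 59)/177 = -(-108/7 - 59)/177 = -1/177*(-521/7) = 521/1239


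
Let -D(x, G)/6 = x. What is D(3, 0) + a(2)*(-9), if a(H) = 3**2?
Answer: -99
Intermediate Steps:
D(x, G) = -6*x
a(H) = 9
D(3, 0) + a(2)*(-9) = -6*3 + 9*(-9) = -18 - 81 = -99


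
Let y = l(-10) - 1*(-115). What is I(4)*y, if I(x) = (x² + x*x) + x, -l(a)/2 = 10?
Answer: 3420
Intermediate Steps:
l(a) = -20 (l(a) = -2*10 = -20)
y = 95 (y = -20 - 1*(-115) = -20 + 115 = 95)
I(x) = x + 2*x² (I(x) = (x² + x²) + x = 2*x² + x = x + 2*x²)
I(4)*y = (4*(1 + 2*4))*95 = (4*(1 + 8))*95 = (4*9)*95 = 36*95 = 3420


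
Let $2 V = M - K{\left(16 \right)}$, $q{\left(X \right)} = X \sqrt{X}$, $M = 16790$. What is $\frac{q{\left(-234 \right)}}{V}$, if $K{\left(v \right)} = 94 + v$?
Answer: $- \frac{117 i \sqrt{26}}{1390} \approx - 0.4292 i$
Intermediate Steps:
$q{\left(X \right)} = X^{\frac{3}{2}}$
$V = 8340$ ($V = \frac{16790 - \left(94 + 16\right)}{2} = \frac{16790 - 110}{2} = \frac{1}{2} \cdot 16680 = 8340$)
$\frac{q{\left(-234 \right)}}{V} = \frac{\left(-234\right)^{\frac{3}{2}}}{8340} = - 702 i \sqrt{26} \cdot \frac{1}{8340} = - \frac{117 i \sqrt{26}}{1390}$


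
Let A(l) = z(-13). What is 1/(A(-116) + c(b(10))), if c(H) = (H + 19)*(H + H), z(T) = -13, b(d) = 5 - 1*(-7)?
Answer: 1/731 ≈ 0.0013680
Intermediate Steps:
b(d) = 12 (b(d) = 5 + 7 = 12)
A(l) = -13
c(H) = 2*H*(19 + H) (c(H) = (19 + H)*(2*H) = 2*H*(19 + H))
1/(A(-116) + c(b(10))) = 1/(-13 + 2*12*(19 + 12)) = 1/(-13 + 2*12*31) = 1/(-13 + 744) = 1/731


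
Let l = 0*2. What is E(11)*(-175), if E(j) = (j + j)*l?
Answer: 0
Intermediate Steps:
l = 0
E(j) = 0 (E(j) = (j + j)*0 = (2*j)*0 = 0)
E(11)*(-175) = 0*(-175) = 0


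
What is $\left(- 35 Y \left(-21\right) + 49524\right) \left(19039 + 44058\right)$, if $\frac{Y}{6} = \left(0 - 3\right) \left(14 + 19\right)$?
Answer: $-24422703402$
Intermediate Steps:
$Y = -594$ ($Y = 6 \left(0 - 3\right) \left(14 + 19\right) = 6 \left(\left(-3\right) 33\right) = 6 \left(-99\right) = -594$)
$\left(- 35 Y \left(-21\right) + 49524\right) \left(19039 + 44058\right) = \left(\left(-35\right) \left(-594\right) \left(-21\right) + 49524\right) \left(19039 + 44058\right) = \left(20790 \left(-21\right) + 49524\right) 63097 = \left(-436590 + 49524\right) 63097 = \left(-387066\right) 63097 = -24422703402$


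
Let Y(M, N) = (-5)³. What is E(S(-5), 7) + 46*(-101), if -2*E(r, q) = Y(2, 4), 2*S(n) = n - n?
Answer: -9167/2 ≈ -4583.5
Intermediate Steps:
S(n) = 0 (S(n) = (n - n)/2 = (½)*0 = 0)
Y(M, N) = -125
E(r, q) = 125/2 (E(r, q) = -½*(-125) = 125/2)
E(S(-5), 7) + 46*(-101) = 125/2 + 46*(-101) = 125/2 - 4646 = -9167/2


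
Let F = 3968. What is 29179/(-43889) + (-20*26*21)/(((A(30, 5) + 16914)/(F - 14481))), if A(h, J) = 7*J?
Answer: 5038048667569/743874661 ≈ 6772.7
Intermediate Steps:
29179/(-43889) + (-20*26*21)/(((A(30, 5) + 16914)/(F - 14481))) = 29179/(-43889) + (-20*26*21)/(((7*5 + 16914)/(3968 - 14481))) = 29179*(-1/43889) + (-520*21)/(((35 + 16914)/(-10513))) = -29179/43889 - 10920/(16949*(-1/10513)) = -29179/43889 - 10920/(-16949/10513) = -29179/43889 - 10920*(-10513/16949) = -29179/43889 + 114801960/16949 = 5038048667569/743874661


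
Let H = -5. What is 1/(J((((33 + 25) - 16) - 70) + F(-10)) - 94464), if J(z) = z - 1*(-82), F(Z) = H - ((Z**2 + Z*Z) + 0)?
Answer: -1/94615 ≈ -1.0569e-5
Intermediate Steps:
F(Z) = -5 - 2*Z**2 (F(Z) = -5 - ((Z**2 + Z*Z) + 0) = -5 - ((Z**2 + Z**2) + 0) = -5 - (2*Z**2 + 0) = -5 - 2*Z**2)
J(z) = 82 + z (J(z) = z + 82 = 82 + z)
1/(J((((33 + 25) - 16) - 70) + F(-10)) - 94464) = 1/((82 + ((((33 + 25) - 16) - 70) + (-5 - 2*(-10)**2))) - 94464) = 1/((82 + (((58 - 16) - 70) + (-5 - 2*100))) - 94464) = 1/((82 + ((42 - 70) + (-5 - 200))) - 94464) = 1/((82 + (-28 - 205)) - 94464) = 1/((82 - 233) - 94464) = 1/(-151 - 94464) = 1/(-94615) = -1/94615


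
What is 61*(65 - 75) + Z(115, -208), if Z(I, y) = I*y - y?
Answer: -24322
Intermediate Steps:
Z(I, y) = -y + I*y
61*(65 - 75) + Z(115, -208) = 61*(65 - 75) - 208*(-1 + 115) = 61*(-10) - 208*114 = -610 - 23712 = -24322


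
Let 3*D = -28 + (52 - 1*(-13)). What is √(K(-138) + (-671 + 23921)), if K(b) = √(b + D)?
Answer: √(209250 + 3*I*√1131)/3 ≈ 152.48 + 0.036759*I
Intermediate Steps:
D = 37/3 (D = (-28 + (52 - 1*(-13)))/3 = (-28 + (52 + 13))/3 = (-28 + 65)/3 = (⅓)*37 = 37/3 ≈ 12.333)
K(b) = √(37/3 + b) (K(b) = √(b + 37/3) = √(37/3 + b))
√(K(-138) + (-671 + 23921)) = √(√(111 + 9*(-138))/3 + (-671 + 23921)) = √(√(111 - 1242)/3 + 23250) = √(√(-1131)/3 + 23250) = √((I*√1131)/3 + 23250) = √(I*√1131/3 + 23250) = √(23250 + I*√1131/3)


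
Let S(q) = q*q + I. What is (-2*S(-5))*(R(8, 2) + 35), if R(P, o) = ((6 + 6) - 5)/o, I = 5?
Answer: -2310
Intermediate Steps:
S(q) = 5 + q² (S(q) = q*q + 5 = q² + 5 = 5 + q²)
R(P, o) = 7/o (R(P, o) = (12 - 5)/o = 7/o)
(-2*S(-5))*(R(8, 2) + 35) = (-2*(5 + (-5)²))*(7/2 + 35) = (-2*(5 + 25))*(7*(½) + 35) = (-2*30)*(7/2 + 35) = -60*77/2 = -2310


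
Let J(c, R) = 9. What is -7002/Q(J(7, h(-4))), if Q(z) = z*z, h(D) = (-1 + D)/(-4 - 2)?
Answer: -778/9 ≈ -86.444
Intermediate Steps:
h(D) = 1/6 - D/6 (h(D) = (-1 + D)/(-6) = (-1 + D)*(-1/6) = 1/6 - D/6)
Q(z) = z**2
-7002/Q(J(7, h(-4))) = -7002/(9**2) = -7002/81 = -7002*1/81 = -778/9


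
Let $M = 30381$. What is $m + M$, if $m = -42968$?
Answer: $-12587$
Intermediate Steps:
$m + M = -42968 + 30381 = -12587$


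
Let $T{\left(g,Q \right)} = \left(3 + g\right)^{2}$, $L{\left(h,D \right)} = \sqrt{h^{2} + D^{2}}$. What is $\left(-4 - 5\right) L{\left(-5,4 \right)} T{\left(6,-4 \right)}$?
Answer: $- 729 \sqrt{41} \approx -4667.9$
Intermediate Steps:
$L{\left(h,D \right)} = \sqrt{D^{2} + h^{2}}$
$\left(-4 - 5\right) L{\left(-5,4 \right)} T{\left(6,-4 \right)} = \left(-4 - 5\right) \sqrt{4^{2} + \left(-5\right)^{2}} \left(3 + 6\right)^{2} = - 9 \sqrt{16 + 25} \cdot 9^{2} = - 9 \sqrt{41} \cdot 81 = - 729 \sqrt{41}$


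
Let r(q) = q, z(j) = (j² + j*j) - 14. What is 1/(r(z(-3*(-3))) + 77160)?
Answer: 1/77308 ≈ 1.2935e-5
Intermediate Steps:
z(j) = -14 + 2*j² (z(j) = (j² + j²) - 14 = 2*j² - 14 = -14 + 2*j²)
1/(r(z(-3*(-3))) + 77160) = 1/((-14 + 2*(-3*(-3))²) + 77160) = 1/((-14 + 2*9²) + 77160) = 1/((-14 + 2*81) + 77160) = 1/((-14 + 162) + 77160) = 1/(148 + 77160) = 1/77308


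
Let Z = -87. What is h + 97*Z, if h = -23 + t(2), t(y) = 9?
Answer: -8453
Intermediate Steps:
h = -14 (h = -23 + 9 = -14)
h + 97*Z = -14 + 97*(-87) = -14 - 8439 = -8453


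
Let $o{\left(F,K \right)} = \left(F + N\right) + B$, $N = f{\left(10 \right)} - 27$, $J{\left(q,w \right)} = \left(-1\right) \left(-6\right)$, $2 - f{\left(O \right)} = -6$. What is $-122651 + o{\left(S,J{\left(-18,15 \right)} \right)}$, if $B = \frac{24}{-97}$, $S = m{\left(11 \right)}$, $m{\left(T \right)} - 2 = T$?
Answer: $- \frac{11897753}{97} \approx -1.2266 \cdot 10^{5}$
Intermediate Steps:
$f{\left(O \right)} = 8$ ($f{\left(O \right)} = 2 - -6 = 2 + 6 = 8$)
$m{\left(T \right)} = 2 + T$
$J{\left(q,w \right)} = 6$
$S = 13$ ($S = 2 + 11 = 13$)
$N = -19$ ($N = 8 - 27 = -19$)
$B = - \frac{24}{97}$ ($B = 24 \left(- \frac{1}{97}\right) = - \frac{24}{97} \approx -0.24742$)
$o{\left(F,K \right)} = - \frac{1867}{97} + F$ ($o{\left(F,K \right)} = \left(F - 19\right) - \frac{24}{97} = \left(-19 + F\right) - \frac{24}{97} = - \frac{1867}{97} + F$)
$-122651 + o{\left(S,J{\left(-18,15 \right)} \right)} = -122651 + \left(- \frac{1867}{97} + 13\right) = -122651 - \frac{606}{97} = - \frac{11897753}{97}$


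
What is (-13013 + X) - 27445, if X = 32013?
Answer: -8445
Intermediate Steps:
(-13013 + X) - 27445 = (-13013 + 32013) - 27445 = 19000 - 27445 = -8445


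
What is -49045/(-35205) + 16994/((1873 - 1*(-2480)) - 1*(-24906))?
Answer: 135552095/68670873 ≈ 1.9739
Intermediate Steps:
-49045/(-35205) + 16994/((1873 - 1*(-2480)) - 1*(-24906)) = -49045*(-1/35205) + 16994/((1873 + 2480) + 24906) = 9809/7041 + 16994/(4353 + 24906) = 9809/7041 + 16994/29259 = 135552095/68670873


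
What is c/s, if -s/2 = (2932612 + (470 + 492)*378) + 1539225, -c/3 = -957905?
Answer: -2873715/9670946 ≈ -0.29715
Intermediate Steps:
c = 2873715 (c = -3*(-957905) = 2873715)
s = -9670946 (s = -2*((2932612 + (470 + 492)*378) + 1539225) = -2*((2932612 + 962*378) + 1539225) = -2*((2932612 + 363636) + 1539225) = -2*(3296248 + 1539225) = -2*4835473 = -9670946)
c/s = 2873715/(-9670946) = 2873715*(-1/9670946) = -2873715/9670946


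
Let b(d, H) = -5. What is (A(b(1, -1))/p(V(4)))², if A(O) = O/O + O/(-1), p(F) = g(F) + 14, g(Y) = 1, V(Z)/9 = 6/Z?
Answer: 4/25 ≈ 0.16000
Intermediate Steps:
V(Z) = 54/Z (V(Z) = 9*(6/Z) = 54/Z)
p(F) = 15 (p(F) = 1 + 14 = 15)
A(O) = 1 - O (A(O) = 1 + O*(-1) = 1 - O)
(A(b(1, -1))/p(V(4)))² = ((1 - 1*(-5))/15)² = ((1 + 5)*(1/15))² = (6*(1/15))² = (⅖)² = 4/25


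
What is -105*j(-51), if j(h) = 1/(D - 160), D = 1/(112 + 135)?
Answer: 8645/13173 ≈ 0.65627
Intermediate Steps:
D = 1/247 ≈ 0.0040486
j(h) = -247/39519 (j(h) = 1/(1/247 - 160) = 1/(-39519/247) = -247/39519)
-105*j(-51) = -105*(-247/39519) = 8645/13173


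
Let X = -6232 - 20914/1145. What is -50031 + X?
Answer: -64442049/1145 ≈ -56281.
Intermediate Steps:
X = -7156554/1145 (X = -6232 - 20914*1/1145 = -6232 - 20914/1145 = -7156554/1145 ≈ -6250.3)
-50031 + X = -50031 - 7156554/1145 = -64442049/1145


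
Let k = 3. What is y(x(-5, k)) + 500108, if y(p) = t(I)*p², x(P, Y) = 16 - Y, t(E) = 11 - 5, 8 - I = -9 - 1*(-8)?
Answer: 501122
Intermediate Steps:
I = 9 (I = 8 - (-9 - 1*(-8)) = 8 - (-9 + 8) = 8 - 1*(-1) = 8 + 1 = 9)
t(E) = 6
y(p) = 6*p²
y(x(-5, k)) + 500108 = 6*(16 - 1*3)² + 500108 = 6*(16 - 3)² + 500108 = 6*13² + 500108 = 6*169 + 500108 = 1014 + 500108 = 501122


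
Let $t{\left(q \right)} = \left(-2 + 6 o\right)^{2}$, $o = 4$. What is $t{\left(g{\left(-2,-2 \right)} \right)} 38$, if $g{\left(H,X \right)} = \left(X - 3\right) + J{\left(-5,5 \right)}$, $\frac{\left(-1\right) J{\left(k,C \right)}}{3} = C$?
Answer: $18392$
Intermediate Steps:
$J{\left(k,C \right)} = - 3 C$
$g{\left(H,X \right)} = -18 + X$ ($g{\left(H,X \right)} = \left(X - 3\right) - 15 = \left(-3 + X\right) - 15 = -18 + X$)
$t{\left(q \right)} = 484$ ($t{\left(q \right)} = \left(-2 + 6 \cdot 4\right)^{2} = \left(-2 + 24\right)^{2} = 22^{2} = 484$)
$t{\left(g{\left(-2,-2 \right)} \right)} 38 = 484 \cdot 38 = 18392$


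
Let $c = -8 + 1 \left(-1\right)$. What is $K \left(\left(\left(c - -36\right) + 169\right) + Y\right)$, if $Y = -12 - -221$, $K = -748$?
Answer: $-302940$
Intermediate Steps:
$c = -9$ ($c = -8 - 1 = -9$)
$Y = 209$ ($Y = -12 + 221 = 209$)
$K \left(\left(\left(c - -36\right) + 169\right) + Y\right) = - 748 \left(\left(\left(-9 - -36\right) + 169\right) + 209\right) = - 748 \left(\left(\left(-9 + 36\right) + 169\right) + 209\right) = - 748 \left(\left(27 + 169\right) + 209\right) = - 748 \left(196 + 209\right) = \left(-748\right) 405 = -302940$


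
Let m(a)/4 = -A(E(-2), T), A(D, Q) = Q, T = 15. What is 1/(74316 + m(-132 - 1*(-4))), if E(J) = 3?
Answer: 1/74256 ≈ 1.3467e-5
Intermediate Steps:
m(a) = -60 (m(a) = 4*(-1*15) = 4*(-15) = -60)
1/(74316 + m(-132 - 1*(-4))) = 1/(74316 - 60) = 1/74256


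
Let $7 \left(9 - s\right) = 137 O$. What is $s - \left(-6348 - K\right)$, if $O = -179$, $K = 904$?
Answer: $\frac{75350}{7} \approx 10764.0$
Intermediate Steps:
$s = \frac{24586}{7}$ ($s = 9 - \frac{137 \left(-179\right)}{7} = 9 - - \frac{24523}{7} = 9 + \frac{24523}{7} = \frac{24586}{7} \approx 3512.3$)
$s - \left(-6348 - K\right) = \frac{24586}{7} - \left(-6348 - 904\right) = \frac{24586}{7} - -7252 = \frac{24586}{7} + 7252 = \frac{75350}{7}$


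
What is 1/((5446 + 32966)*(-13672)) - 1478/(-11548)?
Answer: 194049892361/1516162510368 ≈ 0.12799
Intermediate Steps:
1/((5446 + 32966)*(-13672)) - 1478/(-11548) = -1/13672/38412 - 1478*(-1/11548) = (1/38412)*(-1/13672) + 739/5774 = -1/525168864 + 739/5774 = 194049892361/1516162510368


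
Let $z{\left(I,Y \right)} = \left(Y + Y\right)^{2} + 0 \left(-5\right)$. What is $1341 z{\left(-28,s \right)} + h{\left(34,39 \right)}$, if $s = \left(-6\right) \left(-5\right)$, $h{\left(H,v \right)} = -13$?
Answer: $4827587$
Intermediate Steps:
$s = 30$
$z{\left(I,Y \right)} = 4 Y^{2}$ ($z{\left(I,Y \right)} = \left(2 Y\right)^{2} + 0 = 4 Y^{2} + 0 = 4 Y^{2}$)
$1341 z{\left(-28,s \right)} + h{\left(34,39 \right)} = 1341 \cdot 4 \cdot 30^{2} - 13 = 1341 \cdot 4 \cdot 900 - 13 = 1341 \cdot 3600 - 13 = 4827600 - 13 = 4827587$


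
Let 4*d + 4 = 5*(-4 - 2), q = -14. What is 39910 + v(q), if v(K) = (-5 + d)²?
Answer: 160369/4 ≈ 40092.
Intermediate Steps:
d = -17/2 (d = -1 + (5*(-4 - 2))/4 = -1 + (5*(-6))/4 = -1 + (¼)*(-30) = -1 - 15/2 = -17/2 ≈ -8.5000)
v(K) = 729/4 (v(K) = (-5 - 17/2)² = (-27/2)² = 729/4)
39910 + v(q) = 39910 + 729/4 = 160369/4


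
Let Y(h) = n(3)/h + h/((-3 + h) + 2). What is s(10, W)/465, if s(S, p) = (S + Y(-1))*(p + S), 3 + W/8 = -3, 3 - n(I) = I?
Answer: -133/155 ≈ -0.85806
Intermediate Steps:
n(I) = 3 - I
Y(h) = h/(-1 + h) (Y(h) = (3 - 1*3)/h + h/((-3 + h) + 2) = (3 - 3)/h + h/(-1 + h) = 0/h + h/(-1 + h) = 0 + h/(-1 + h) = h/(-1 + h))
W = -48 (W = -24 + 8*(-3) = -24 - 24 = -48)
s(S, p) = (½ + S)*(S + p) (s(S, p) = (S - 1/(-1 - 1))*(p + S) = (S - 1/(-2))*(S + p) = (S - 1*(-½))*(S + p) = (S + ½)*(S + p) = (½ + S)*(S + p))
s(10, W)/465 = (10² + (½)*10 + (½)*(-48) + 10*(-48))/465 = (100 + 5 - 24 - 480)*(1/465) = -399*1/465 = -133/155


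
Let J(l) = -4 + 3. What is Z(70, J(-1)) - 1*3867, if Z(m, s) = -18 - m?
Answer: -3955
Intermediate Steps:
J(l) = -1
Z(70, J(-1)) - 1*3867 = (-18 - 1*70) - 1*3867 = (-18 - 70) - 3867 = -88 - 3867 = -3955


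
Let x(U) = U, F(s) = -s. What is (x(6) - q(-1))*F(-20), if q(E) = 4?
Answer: 40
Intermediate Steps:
(x(6) - q(-1))*F(-20) = (6 - 1*4)*(-1*(-20)) = (6 - 4)*20 = 2*20 = 40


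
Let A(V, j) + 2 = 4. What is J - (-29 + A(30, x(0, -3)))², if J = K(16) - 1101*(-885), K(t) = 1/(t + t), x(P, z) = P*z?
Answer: 31156993/32 ≈ 9.7366e+5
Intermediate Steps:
A(V, j) = 2 (A(V, j) = -2 + 4 = 2)
K(t) = 1/(2*t)
J = 31180321/32 (J = (½)/16 - 1101*(-885) = (½)*(1/16) + 974385 = 1/32 + 974385 = 31180321/32 ≈ 9.7439e+5)
J - (-29 + A(30, x(0, -3)))² = 31180321/32 - (-29 + 2)² = 31180321/32 - 1*(-27)² = 31180321/32 - 1*729 = 31180321/32 - 729 = 31156993/32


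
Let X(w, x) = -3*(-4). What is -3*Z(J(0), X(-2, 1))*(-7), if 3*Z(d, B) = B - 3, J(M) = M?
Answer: 63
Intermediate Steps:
X(w, x) = 12
Z(d, B) = -1 + B/3 (Z(d, B) = (B - 3)/3 = (-3 + B)/3 = -1 + B/3)
-3*Z(J(0), X(-2, 1))*(-7) = -3*(-1 + (1/3)*12)*(-7) = -3*(-1 + 4)*(-7) = -3*3*(-7) = -9*(-7) = 63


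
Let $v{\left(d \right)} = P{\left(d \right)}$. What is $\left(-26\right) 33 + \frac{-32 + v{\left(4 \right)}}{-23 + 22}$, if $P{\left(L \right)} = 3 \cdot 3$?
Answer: $-835$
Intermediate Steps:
$P{\left(L \right)} = 9$
$v{\left(d \right)} = 9$
$\left(-26\right) 33 + \frac{-32 + v{\left(4 \right)}}{-23 + 22} = \left(-26\right) 33 + \frac{-32 + 9}{-23 + 22} = -858 - \frac{23}{-1} = -858 - -23 = -858 + 23 = -835$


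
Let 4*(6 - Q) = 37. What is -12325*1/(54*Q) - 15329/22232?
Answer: 542638321/7803432 ≈ 69.538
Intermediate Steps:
Q = -13/4 (Q = 6 - ¼*37 = 6 - 37/4 = -13/4 ≈ -3.2500)
-12325*1/(54*Q) - 15329/22232 = -12325/(-13/4*(-2)*(-27)) - 15329/22232 = -12325/((13/2)*(-27)) - 15329*1/22232 = -12325/(-351/2) - 15329/22232 = -12325*(-2/351) - 15329/22232 = 24650/351 - 15329/22232 = 542638321/7803432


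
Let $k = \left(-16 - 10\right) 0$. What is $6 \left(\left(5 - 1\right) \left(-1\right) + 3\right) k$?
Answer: $0$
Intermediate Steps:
$k = 0$ ($k = \left(-26\right) 0 = 0$)
$6 \left(\left(5 - 1\right) \left(-1\right) + 3\right) k = 6 \left(\left(5 - 1\right) \left(-1\right) + 3\right) 0 = 6 \left(4 \left(-1\right) + 3\right) 0 = 6 \left(-4 + 3\right) 0 = 6 \left(-1\right) 0 = \left(-6\right) 0 = 0$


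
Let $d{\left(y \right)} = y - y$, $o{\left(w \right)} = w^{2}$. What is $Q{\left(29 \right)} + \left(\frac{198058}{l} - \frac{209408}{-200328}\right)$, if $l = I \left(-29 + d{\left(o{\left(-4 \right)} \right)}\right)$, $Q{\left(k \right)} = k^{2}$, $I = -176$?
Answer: $\frac{56290381853}{63904632} \approx 880.85$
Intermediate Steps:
$d{\left(y \right)} = 0$
$l = 5104$ ($l = - 176 \left(-29 + 0\right) = \left(-176\right) \left(-29\right) = 5104$)
$Q{\left(29 \right)} + \left(\frac{198058}{l} - \frac{209408}{-200328}\right) = 29^{2} + \left(\frac{198058}{5104} - \frac{209408}{-200328}\right) = 841 + \left(198058 \cdot \frac{1}{5104} - - \frac{26176}{25041}\right) = 841 + \left(\frac{99029}{2552} + \frac{26176}{25041}\right) = 841 + \frac{2546586341}{63904632} = \frac{56290381853}{63904632}$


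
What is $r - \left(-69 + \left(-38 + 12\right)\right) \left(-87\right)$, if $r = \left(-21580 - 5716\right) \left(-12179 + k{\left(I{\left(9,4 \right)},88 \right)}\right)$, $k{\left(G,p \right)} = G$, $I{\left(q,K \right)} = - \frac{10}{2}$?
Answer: $332566199$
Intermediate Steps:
$I{\left(q,K \right)} = -5$ ($I{\left(q,K \right)} = \left(-10\right) \frac{1}{2} = -5$)
$r = 332574464$ ($r = \left(-21580 - 5716\right) \left(-12179 - 5\right) = \left(-27296\right) \left(-12184\right) = 332574464$)
$r - \left(-69 + \left(-38 + 12\right)\right) \left(-87\right) = 332574464 - \left(-69 + \left(-38 + 12\right)\right) \left(-87\right) = 332574464 - \left(-69 - 26\right) \left(-87\right) = 332574464 - \left(-95\right) \left(-87\right) = 332574464 - 8265 = 332566199$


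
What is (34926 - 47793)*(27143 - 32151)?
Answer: 64437936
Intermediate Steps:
(34926 - 47793)*(27143 - 32151) = -12867*(-5008) = 64437936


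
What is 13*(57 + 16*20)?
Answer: 4901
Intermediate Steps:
13*(57 + 16*20) = 13*(57 + 320) = 13*377 = 4901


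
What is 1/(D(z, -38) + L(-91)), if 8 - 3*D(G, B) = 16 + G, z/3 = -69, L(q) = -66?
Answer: 3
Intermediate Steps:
z = -207 (z = 3*(-69) = -207)
D(G, B) = -8/3 - G/3 (D(G, B) = 8/3 - (16 + G)/3 = 8/3 + (-16/3 - G/3) = -8/3 - G/3)
1/(D(z, -38) + L(-91)) = 1/((-8/3 - 1/3*(-207)) - 66) = 1/((-8/3 + 69) - 66) = 1/(199/3 - 66) = 1/(1/3) = 3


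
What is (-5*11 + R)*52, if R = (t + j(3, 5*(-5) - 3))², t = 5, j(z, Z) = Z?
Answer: 24648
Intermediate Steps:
R = 529 (R = (5 + (5*(-5) - 3))² = (5 + (-25 - 3))² = (5 - 28)² = (-23)² = 529)
(-5*11 + R)*52 = (-5*11 + 529)*52 = (-55 + 529)*52 = 474*52 = 24648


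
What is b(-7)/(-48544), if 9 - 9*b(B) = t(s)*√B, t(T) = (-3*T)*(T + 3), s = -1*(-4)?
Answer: -1/48544 - 7*I*√7/36408 ≈ -2.06e-5 - 0.00050869*I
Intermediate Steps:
s = 4
t(T) = -3*T*(3 + T) (t(T) = (-3*T)*(3 + T) = -3*T*(3 + T))
b(B) = 1 + 28*√B/3 (b(B) = 1 - (-3*4*(3 + 4))*√B/9 = 1 - (-3*4*7)*√B/9 = 1 - (-28)*√B/3 = 1 + 28*√B/3)
b(-7)/(-48544) = (1 + 28*√(-7)/3)/(-48544) = (1 + 28*(I*√7)/3)*(-1/48544) = (1 + 28*I*√7/3)*(-1/48544) = -1/48544 - 7*I*√7/36408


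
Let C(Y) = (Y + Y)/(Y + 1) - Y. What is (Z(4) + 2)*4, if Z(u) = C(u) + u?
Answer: 72/5 ≈ 14.400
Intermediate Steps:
C(Y) = -Y + 2*Y/(1 + Y) (C(Y) = (2*Y)/(1 + Y) - Y = 2*Y/(1 + Y) - Y = -Y + 2*Y/(1 + Y))
Z(u) = u + u*(1 - u)/(1 + u) (Z(u) = u*(1 - u)/(1 + u) + u = u + u*(1 - u)/(1 + u))
(Z(4) + 2)*4 = (2*4/(1 + 4) + 2)*4 = (2*4/5 + 2)*4 = (2*4*(1/5) + 2)*4 = (8/5 + 2)*4 = (18/5)*4 = 72/5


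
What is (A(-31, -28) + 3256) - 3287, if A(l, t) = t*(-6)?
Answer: 137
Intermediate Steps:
A(l, t) = -6*t
(A(-31, -28) + 3256) - 3287 = (-6*(-28) + 3256) - 3287 = (168 + 3256) - 3287 = 3424 - 3287 = 137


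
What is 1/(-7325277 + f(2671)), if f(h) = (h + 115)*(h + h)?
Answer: 1/7557535 ≈ 1.3232e-7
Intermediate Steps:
f(h) = 2*h*(115 + h) (f(h) = (115 + h)*(2*h) = 2*h*(115 + h))
1/(-7325277 + f(2671)) = 1/(-7325277 + 2*2671*(115 + 2671)) = 1/(-7325277 + 2*2671*2786) = 1/(-7325277 + 14882812) = 1/7557535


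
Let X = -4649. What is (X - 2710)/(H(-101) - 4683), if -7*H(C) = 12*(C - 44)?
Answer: 17171/10347 ≈ 1.6595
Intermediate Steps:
H(C) = 528/7 - 12*C/7 (H(C) = -12*(C - 44)/7 = -12*(-44 + C)/7 = -(-528 + 12*C)/7 = 528/7 - 12*C/7)
(X - 2710)/(H(-101) - 4683) = (-4649 - 2710)/((528/7 - 12/7*(-101)) - 4683) = -7359/((528/7 + 1212/7) - 4683) = -7359/(1740/7 - 4683) = -7359/(-31041/7) = -7359*(-7/31041) = 17171/10347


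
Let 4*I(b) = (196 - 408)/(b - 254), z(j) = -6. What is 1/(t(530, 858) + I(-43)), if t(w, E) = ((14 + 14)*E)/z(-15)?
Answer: -297/1189135 ≈ -0.00024976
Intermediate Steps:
t(w, E) = -14*E/3 (t(w, E) = ((14 + 14)*E)/(-6) = (28*E)*(-⅙) = -14*E/3)
I(b) = -53/(-254 + b) (I(b) = ((196 - 408)/(b - 254))/4 = (-212/(-254 + b))/4 = -53/(-254 + b))
1/(t(530, 858) + I(-43)) = 1/(-14/3*858 - 53/(-254 - 43)) = 1/(-4004 - 53/(-297)) = 1/(-4004 - 53*(-1/297)) = 1/(-4004 + 53/297) = 1/(-1189135/297) = -297/1189135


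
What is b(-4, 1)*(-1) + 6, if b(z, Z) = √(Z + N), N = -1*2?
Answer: 6 - I ≈ 6.0 - 1.0*I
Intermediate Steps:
N = -2
b(z, Z) = √(-2 + Z) (b(z, Z) = √(Z - 2) = √(-2 + Z))
b(-4, 1)*(-1) + 6 = √(-2 + 1)*(-1) + 6 = √(-1)*(-1) + 6 = I*(-1) + 6 = -I + 6 = 6 - I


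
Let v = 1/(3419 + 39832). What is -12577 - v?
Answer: -543967828/43251 ≈ -12577.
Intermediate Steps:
v = 1/43251 ≈ 2.3121e-5
-12577 - v = -12577 - 1*1/43251 = -12577 - 1/43251 = -543967828/43251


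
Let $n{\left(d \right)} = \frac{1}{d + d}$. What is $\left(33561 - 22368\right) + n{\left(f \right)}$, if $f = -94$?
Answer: $\frac{2104283}{188} \approx 11193.0$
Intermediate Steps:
$n{\left(d \right)} = \frac{1}{2 d}$
$\left(33561 - 22368\right) + n{\left(f \right)} = \left(33561 - 22368\right) + \frac{1}{2 \left(-94\right)} = 11193 + \frac{1}{2} \left(- \frac{1}{94}\right) = 11193 - \frac{1}{188} = \frac{2104283}{188}$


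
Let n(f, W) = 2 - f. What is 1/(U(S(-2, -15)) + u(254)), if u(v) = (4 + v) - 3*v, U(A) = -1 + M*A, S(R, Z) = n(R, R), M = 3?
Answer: -1/493 ≈ -0.0020284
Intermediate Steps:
S(R, Z) = 2 - R
U(A) = -1 + 3*A
u(v) = 4 - 2*v
1/(U(S(-2, -15)) + u(254)) = 1/((-1 + 3*(2 - 1*(-2))) + (4 - 2*254)) = 1/((-1 + 3*(2 + 2)) + (4 - 508)) = 1/((-1 + 3*4) - 504) = 1/((-1 + 12) - 504) = 1/(11 - 504) = 1/(-493) = -1/493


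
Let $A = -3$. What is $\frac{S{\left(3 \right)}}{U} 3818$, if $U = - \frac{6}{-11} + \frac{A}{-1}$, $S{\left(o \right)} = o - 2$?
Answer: $\frac{41998}{39} \approx 1076.9$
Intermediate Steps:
$S{\left(o \right)} = -2 + o$
$U = \frac{39}{11}$ ($U = - \frac{6}{-11} - \frac{3}{-1} = \left(-6\right) \left(- \frac{1}{11}\right) - -3 = \frac{6}{11} + 3 = \frac{39}{11} \approx 3.5455$)
$\frac{S{\left(3 \right)}}{U} 3818 = \frac{-2 + 3}{\frac{39}{11}} \cdot 3818 = 1 \cdot \frac{11}{39} \cdot 3818 = \frac{11}{39} \cdot 3818 = \frac{41998}{39}$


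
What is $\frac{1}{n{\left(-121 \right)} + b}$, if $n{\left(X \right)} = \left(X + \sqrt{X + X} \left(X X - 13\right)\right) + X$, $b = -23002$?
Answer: $- \frac{1937}{4360254372} - \frac{13409 i \sqrt{2}}{4360254372} \approx -4.4424 \cdot 10^{-7} - 4.3491 \cdot 10^{-6} i$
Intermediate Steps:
$n{\left(X \right)} = 2 X + \sqrt{2} \sqrt{X} \left(-13 + X^{2}\right)$ ($n{\left(X \right)} = \left(X + \sqrt{2 X} \left(X^{2} - 13\right)\right) + X = \left(X + \sqrt{2} \sqrt{X} \left(-13 + X^{2}\right)\right) + X = 2 X + \sqrt{2} \sqrt{X} \left(-13 + X^{2}\right)$)
$\frac{1}{n{\left(-121 \right)} + b} = \frac{1}{\left(2 \left(-121\right) + \sqrt{2} \left(-121\right)^{\frac{5}{2}} - 13 \sqrt{2} \sqrt{-121}\right) - 23002} = \frac{1}{\left(-242 + \sqrt{2} \cdot 161051 i - 13 \sqrt{2} \cdot 11 i\right) - 23002} = \frac{1}{\left(-242 + 161051 i \sqrt{2} - 143 i \sqrt{2}\right) - 23002} = \frac{1}{\left(-242 + 160908 i \sqrt{2}\right) - 23002} = \frac{1}{-23244 + 160908 i \sqrt{2}}$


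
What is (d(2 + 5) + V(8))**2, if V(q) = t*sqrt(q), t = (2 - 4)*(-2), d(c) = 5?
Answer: 153 + 80*sqrt(2) ≈ 266.14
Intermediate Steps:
t = 4 (t = -2*(-2) = 4)
V(q) = 4*sqrt(q)
(d(2 + 5) + V(8))**2 = (5 + 4*sqrt(8))**2 = (5 + 4*(2*sqrt(2)))**2 = (5 + 8*sqrt(2))**2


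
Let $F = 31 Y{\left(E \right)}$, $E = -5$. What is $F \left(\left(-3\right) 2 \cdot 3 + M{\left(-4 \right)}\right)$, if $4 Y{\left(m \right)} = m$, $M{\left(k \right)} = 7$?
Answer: $\frac{1705}{4} \approx 426.25$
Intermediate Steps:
$Y{\left(m \right)} = \frac{m}{4}$
$F = - \frac{155}{4}$ ($F = 31 \cdot \frac{1}{4} \left(-5\right) = 31 \left(- \frac{5}{4}\right) = - \frac{155}{4} \approx -38.75$)
$F \left(\left(-3\right) 2 \cdot 3 + M{\left(-4 \right)}\right) = - \frac{155 \left(\left(-3\right) 2 \cdot 3 + 7\right)}{4} = - \frac{155 \left(\left(-6\right) 3 + 7\right)}{4} = - \frac{155 \left(-18 + 7\right)}{4} = \left(- \frac{155}{4}\right) \left(-11\right) = \frac{1705}{4}$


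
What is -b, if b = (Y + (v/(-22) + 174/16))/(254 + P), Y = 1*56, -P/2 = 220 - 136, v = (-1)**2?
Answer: -5881/7568 ≈ -0.77709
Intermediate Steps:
v = 1
P = -168 (P = -2*(220 - 136) = -2*84 = -168)
Y = 56
b = 5881/7568 (b = (56 + (1/(-22) + 174/16))/(254 - 168) = (56 + (1*(-1/22) + 174*(1/16)))/86 = (56 + (-1/22 + 87/8))*(1/86) = (56 + 953/88)*(1/86) = (5881/88)*(1/86) = 5881/7568 ≈ 0.77709)
-b = -1*5881/7568 = -5881/7568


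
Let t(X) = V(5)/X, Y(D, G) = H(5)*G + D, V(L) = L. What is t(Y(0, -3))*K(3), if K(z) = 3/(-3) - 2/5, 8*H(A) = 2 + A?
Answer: 8/3 ≈ 2.6667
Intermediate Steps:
H(A) = ¼ + A/8 (H(A) = (2 + A)/8 = ¼ + A/8)
K(z) = -7/5 (K(z) = 3*(-⅓) - 2*⅕ = -1 - ⅖ = -7/5)
Y(D, G) = D + 7*G/8 (Y(D, G) = (¼ + (⅛)*5)*G + D = (¼ + 5/8)*G + D = 7*G/8 + D = D + 7*G/8)
t(X) = 5/X
t(Y(0, -3))*K(3) = (5/(0 + (7/8)*(-3)))*(-7/5) = (5/(0 - 21/8))*(-7/5) = (5/(-21/8))*(-7/5) = (5*(-8/21))*(-7/5) = -40/21*(-7/5) = 8/3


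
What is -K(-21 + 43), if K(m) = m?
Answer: -22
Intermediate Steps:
-K(-21 + 43) = -(-21 + 43) = -1*22 = -22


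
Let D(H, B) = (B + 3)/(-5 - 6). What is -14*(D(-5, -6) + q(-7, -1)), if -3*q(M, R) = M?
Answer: -1204/33 ≈ -36.485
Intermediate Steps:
D(H, B) = -3/11 - B/11 (D(H, B) = (3 + B)/(-11) = (3 + B)*(-1/11) = -3/11 - B/11)
q(M, R) = -M/3
-14*(D(-5, -6) + q(-7, -1)) = -14*((-3/11 - 1/11*(-6)) - ⅓*(-7)) = -14*((-3/11 + 6/11) + 7/3) = -14*(3/11 + 7/3) = -14*86/33 = -1204/33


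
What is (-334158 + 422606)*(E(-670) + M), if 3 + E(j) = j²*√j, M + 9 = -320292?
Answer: -28330248192 + 39704307200*I*√670 ≈ -2.833e+10 + 1.0277e+12*I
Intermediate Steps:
M = -320301 (M = -9 - 320292 = -320301)
E(j) = -3 + j^(5/2) (E(j) = -3 + j²*√j = -3 + j^(5/2))
(-334158 + 422606)*(E(-670) + M) = (-334158 + 422606)*((-3 + (-670)^(5/2)) - 320301) = 88448*((-3 + 448900*I*√670) - 320301) = 88448*(-320304 + 448900*I*√670) = -28330248192 + 39704307200*I*√670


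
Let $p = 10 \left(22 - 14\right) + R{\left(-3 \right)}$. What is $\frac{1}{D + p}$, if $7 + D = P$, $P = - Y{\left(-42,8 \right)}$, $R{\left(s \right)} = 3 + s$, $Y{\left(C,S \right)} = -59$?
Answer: $\frac{1}{132} \approx 0.0075758$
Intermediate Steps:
$P = 59$ ($P = \left(-1\right) \left(-59\right) = 59$)
$D = 52$ ($D = -7 + 59 = 52$)
$p = 80$ ($p = 10 \left(22 - 14\right) + \left(3 - 3\right) = 10 \left(22 - 14\right) + 0 = 10 \cdot 8 + 0 = 80 + 0 = 80$)
$\frac{1}{D + p} = \frac{1}{52 + 80} = \frac{1}{132}$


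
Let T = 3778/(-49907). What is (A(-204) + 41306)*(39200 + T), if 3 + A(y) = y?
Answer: 80404054213578/49907 ≈ 1.6111e+9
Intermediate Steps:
T = -3778/49907 (T = 3778*(-1/49907) = -3778/49907 ≈ -0.075701)
A(y) = -3 + y
(A(-204) + 41306)*(39200 + T) = ((-3 - 204) + 41306)*(39200 - 3778/49907) = (-207 + 41306)*(1956350622/49907) = 41099*(1956350622/49907) = 80404054213578/49907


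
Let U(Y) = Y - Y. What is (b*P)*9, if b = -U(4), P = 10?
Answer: 0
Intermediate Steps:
U(Y) = 0
b = 0 (b = -1*0 = 0)
(b*P)*9 = (0*10)*9 = 0*9 = 0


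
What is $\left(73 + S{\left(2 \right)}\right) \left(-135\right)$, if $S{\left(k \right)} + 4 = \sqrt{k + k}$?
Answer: $-9585$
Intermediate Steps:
$S{\left(k \right)} = -4 + \sqrt{2} \sqrt{k}$ ($S{\left(k \right)} = -4 + \sqrt{k + k} = -4 + \sqrt{2 k} = -4 + \sqrt{2} \sqrt{k}$)
$\left(73 + S{\left(2 \right)}\right) \left(-135\right) = \left(73 - \left(4 - \sqrt{2} \sqrt{2}\right)\right) \left(-135\right) = \left(73 + \left(-4 + 2\right)\right) \left(-135\right) = \left(73 - 2\right) \left(-135\right) = 71 \left(-135\right) = -9585$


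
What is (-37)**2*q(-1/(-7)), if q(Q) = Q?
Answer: 1369/7 ≈ 195.57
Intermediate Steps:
(-37)**2*q(-1/(-7)) = (-37)**2*(-1/(-7)) = 1369*(-1*(-1/7)) = 1369*(1/7) = 1369/7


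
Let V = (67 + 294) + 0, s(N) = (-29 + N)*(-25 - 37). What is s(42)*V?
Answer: -290966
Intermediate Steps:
s(N) = 1798 - 62*N (s(N) = (-29 + N)*(-62) = 1798 - 62*N)
V = 361 (V = 361 + 0 = 361)
s(42)*V = (1798 - 62*42)*361 = (1798 - 2604)*361 = -806*361 = -290966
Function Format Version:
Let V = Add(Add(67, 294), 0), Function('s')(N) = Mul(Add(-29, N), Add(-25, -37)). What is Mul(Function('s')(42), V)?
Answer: -290966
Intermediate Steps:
Function('s')(N) = Add(1798, Mul(-62, N)) (Function('s')(N) = Mul(Add(-29, N), -62) = Add(1798, Mul(-62, N)))
V = 361 (V = Add(361, 0) = 361)
Mul(Function('s')(42), V) = Mul(Add(1798, Mul(-62, 42)), 361) = Mul(Add(1798, -2604), 361) = Mul(-806, 361) = -290966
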